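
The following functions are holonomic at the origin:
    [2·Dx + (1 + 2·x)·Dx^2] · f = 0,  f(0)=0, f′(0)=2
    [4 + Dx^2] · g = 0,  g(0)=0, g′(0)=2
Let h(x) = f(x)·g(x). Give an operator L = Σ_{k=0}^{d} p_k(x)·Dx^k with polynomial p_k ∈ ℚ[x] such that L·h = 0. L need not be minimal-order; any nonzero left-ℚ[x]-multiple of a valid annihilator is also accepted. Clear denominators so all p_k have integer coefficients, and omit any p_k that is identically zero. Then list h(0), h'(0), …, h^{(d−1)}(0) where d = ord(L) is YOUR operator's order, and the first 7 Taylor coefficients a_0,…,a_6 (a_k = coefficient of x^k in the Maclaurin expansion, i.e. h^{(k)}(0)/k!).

L = (-48 + 192·x + 1216·x^2 + 2048·x^3 + 1024·x^4) + (32 + 320·x + 768·x^2 + 512·x^3)·Dx + (160·x + 672·x^2 + 1024·x^3 + 512·x^4)·Dx^2 + (8 + 80·x + 192·x^2 + 128·x^3)·Dx^3 + (3 + 28·x + 92·x^2 + 128·x^3 + 64·x^4)·Dx^4  (order 4).
h: a_k = 0, 0, 4, -4, 8/3, -16/3, 88/9, …
ICs: h(0) = 0, h′(0) = 0, h′′(0) = 8, h′′′(0) = -24.

f: a_k = 0, 2, -2, 8/3, -4, 32/5, -32/3, …
g: a_k = 0, 2, 0, -4/3, 0, 4/15, 0, …
L₀ := L_f ⊗_s L_g (sym. prod.), ord ≤ 4.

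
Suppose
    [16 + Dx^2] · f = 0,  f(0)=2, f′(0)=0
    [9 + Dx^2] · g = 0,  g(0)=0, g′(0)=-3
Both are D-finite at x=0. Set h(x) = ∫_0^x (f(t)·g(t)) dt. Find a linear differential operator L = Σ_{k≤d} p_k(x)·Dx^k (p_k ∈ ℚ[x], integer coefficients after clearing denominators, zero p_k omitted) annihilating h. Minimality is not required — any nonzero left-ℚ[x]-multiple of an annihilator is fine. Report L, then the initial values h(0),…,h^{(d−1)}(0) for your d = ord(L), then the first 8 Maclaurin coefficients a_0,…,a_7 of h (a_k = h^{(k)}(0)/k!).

L = 49·Dx + 50·Dx^3 + Dx^5  (order 5).
h: a_k = 0, 0, -3, 0, 57/4, 0, -2801/120, 0, …
ICs: h(0) = 0, h′(0) = 0, h′′(0) = -6, h′′′(0) = 0, h′′′′(0) = 342.

f: a_k = 2, 0, -16, 0, 64/3, 0, -512/45, 0, …
g: a_k = 0, -3, 0, 9/2, 0, -81/40, 0, 243/560, …
Sym-product of L_f,L_g gives L₀ (≤ ord 4).
∫: right-multiply L₀ by Dx.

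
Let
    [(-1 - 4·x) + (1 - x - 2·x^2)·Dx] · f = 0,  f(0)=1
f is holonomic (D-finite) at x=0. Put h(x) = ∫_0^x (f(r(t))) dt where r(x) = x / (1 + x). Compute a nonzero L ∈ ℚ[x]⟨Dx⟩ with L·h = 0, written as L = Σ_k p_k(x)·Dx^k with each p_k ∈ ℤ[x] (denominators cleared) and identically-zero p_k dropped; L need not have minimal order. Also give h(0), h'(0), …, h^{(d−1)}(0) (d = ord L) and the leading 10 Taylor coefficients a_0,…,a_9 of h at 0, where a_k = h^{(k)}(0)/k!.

f: a_k = 1, 1, 3, 5, 11, 21, 43, 85, 171, 341, …
h₀=f(r): pull back L_f along r ⇒ L₀.
h=∫₀ˣh₀: take L = L₀·Dx.
L = (1 + 5·x)·Dx + (-1 - 2·x + x^2 + 2·x^3)·Dx^2  (order 2).
h: a_k = 0, 1, 1/2, 2/3, 0, 4/5, -2/3, 12/7, -5/2, 44/9, …
ICs: h(0) = 0, h′(0) = 1.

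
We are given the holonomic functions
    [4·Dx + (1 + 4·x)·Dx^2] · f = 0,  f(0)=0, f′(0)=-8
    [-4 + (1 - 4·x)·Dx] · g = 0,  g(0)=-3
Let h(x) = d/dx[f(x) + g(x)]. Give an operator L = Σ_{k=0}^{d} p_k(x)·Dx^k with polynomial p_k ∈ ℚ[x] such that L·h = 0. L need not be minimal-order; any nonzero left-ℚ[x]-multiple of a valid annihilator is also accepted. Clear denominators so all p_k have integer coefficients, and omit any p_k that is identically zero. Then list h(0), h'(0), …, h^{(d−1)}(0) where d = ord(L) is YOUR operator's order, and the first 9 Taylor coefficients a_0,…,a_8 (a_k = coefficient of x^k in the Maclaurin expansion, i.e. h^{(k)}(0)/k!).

L = (-160 - 128·x) + (-16 - 256·x - 256·x^2)·Dx + (3 + 4·x - 48·x^2 - 64·x^3)·Dx^2  (order 2).
h: a_k = -20, -64, -704, -2560, -17408, -65536, -376832, -1441792, -7602176, …
ICs: h(0) = -20, h′(0) = -64.

f: a_k = 0, -8, 16, -128/3, 128, -2048/5, 4096/3, -32768/7, 16384, …
g: a_k = -3, -12, -48, -192, -768, -3072, -12288, -49152, -196608, …
h₀=f+g: left-lcm gives L₀, ord ≤ 3.
h=h₀': d/dx-closure on L₀ ⇒ L.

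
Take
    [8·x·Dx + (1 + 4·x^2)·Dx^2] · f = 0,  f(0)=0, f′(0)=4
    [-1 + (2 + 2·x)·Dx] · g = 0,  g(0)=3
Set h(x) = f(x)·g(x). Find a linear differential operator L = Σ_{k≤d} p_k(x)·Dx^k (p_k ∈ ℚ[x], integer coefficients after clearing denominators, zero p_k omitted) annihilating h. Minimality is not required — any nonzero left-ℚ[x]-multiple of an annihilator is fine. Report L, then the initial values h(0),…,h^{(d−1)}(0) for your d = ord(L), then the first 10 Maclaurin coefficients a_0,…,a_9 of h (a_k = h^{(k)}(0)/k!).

f: a_k = 0, 4, 0, -16/3, 0, 64/5, 0, -256/7, 0, 1024/9, …
g: a_k = 3, 3/2, -3/8, 3/16, -15/128, 21/256, -63/1024, 99/2048, -1287/32768, 2145/65536, …
f·g: L₀ = L_f ⊗_s L_g, ord ≤ 2·1.
L = (3 - 16·x - 4·x^2) + (-4 + 28·x + 48·x^2 + 16·x^3)·Dx + (4 + 8·x + 20·x^2 + 32·x^3 + 16·x^4)·Dx^2  (order 2).
h: a_k = 0, 12, 6, -35/2, -29/4, 6389/160, 5929/320, -1022653/8960, -944407/17920, 60850925/172032, …
ICs: h(0) = 0, h′(0) = 12.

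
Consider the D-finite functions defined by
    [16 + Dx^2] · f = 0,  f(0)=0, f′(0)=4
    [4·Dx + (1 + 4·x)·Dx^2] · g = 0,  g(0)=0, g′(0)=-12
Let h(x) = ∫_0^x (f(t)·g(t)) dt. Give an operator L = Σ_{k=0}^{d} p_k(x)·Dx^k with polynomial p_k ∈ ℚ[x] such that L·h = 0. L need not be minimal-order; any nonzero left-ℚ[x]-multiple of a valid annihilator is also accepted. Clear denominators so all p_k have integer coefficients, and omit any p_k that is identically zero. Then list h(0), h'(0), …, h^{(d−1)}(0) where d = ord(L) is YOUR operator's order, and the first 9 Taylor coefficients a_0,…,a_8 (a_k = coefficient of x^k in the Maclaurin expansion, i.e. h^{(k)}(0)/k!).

L = (-768 + 6144·x + 77824·x^2 + 262144·x^3 + 262144·x^4)·Dx + (256 + 5120·x + 24576·x^2 + 32768·x^3)·Dx^2 + (1280·x + 10752·x^2 + 32768·x^3 + 32768·x^4)·Dx^3 + (16 + 320·x + 1536·x^2 + 2048·x^3)·Dx^4 + (3 + 56·x + 368·x^2 + 1024·x^3 + 1024·x^4)·Dx^5  (order 5).
h: a_k = 0, 0, 0, -16, 24, -128/5, 256/3, -5632/21, 3968/5, …
ICs: h(0) = 0, h′(0) = 0, h′′(0) = 0, h′′′(0) = -96, h′′′′(0) = 576.

f: a_k = 0, 4, 0, -32/3, 0, 128/15, 0, -1024/315, 0, …
g: a_k = 0, -12, 24, -64, 192, -3072/5, 2048, -49152/7, 24576, …
Sym-product of L_f,L_g gives L₀ (≤ ord 4).
h=∫h₀ ⇒ L = L₀·Dx.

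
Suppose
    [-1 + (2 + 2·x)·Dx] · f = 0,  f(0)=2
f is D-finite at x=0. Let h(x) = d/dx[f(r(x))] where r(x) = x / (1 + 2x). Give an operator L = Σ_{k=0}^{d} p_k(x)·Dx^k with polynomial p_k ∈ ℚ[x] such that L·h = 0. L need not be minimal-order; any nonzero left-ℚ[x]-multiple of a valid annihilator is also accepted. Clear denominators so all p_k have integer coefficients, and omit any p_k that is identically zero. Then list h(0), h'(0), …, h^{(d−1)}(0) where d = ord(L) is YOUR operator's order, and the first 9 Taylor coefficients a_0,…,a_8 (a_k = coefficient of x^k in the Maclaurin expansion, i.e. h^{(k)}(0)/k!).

f: a_k = 2, 1, -1/4, 1/8, -5/64, 7/128, -21/512, 33/1024, -429/16384, …
h₀=f(r): pull back L_f along r ⇒ L₀.
h₀' ⇒ L via d/dx closure of L₀.
L = (-9 - 24·x) + (-2 - 10·x - 12·x^2)·Dx  (order 1).
h: a_k = 1, -9/2, 123/8, -757/16, 17715/128, -100935/256, 1134735/1024, -6340365/2048, 283019715/32768, …
ICs: h(0) = 1.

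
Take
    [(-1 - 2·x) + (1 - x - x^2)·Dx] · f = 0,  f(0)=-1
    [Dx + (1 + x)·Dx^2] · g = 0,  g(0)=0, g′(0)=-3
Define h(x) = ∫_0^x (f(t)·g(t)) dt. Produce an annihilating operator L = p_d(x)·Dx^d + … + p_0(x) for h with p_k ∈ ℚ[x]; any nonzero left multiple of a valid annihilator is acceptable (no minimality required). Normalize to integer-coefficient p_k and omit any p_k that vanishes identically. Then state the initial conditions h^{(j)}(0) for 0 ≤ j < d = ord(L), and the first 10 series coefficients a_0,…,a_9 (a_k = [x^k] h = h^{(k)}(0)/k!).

f: a_k = -1, -1, -2, -3, -5, -8, -13, -21, -34, -55, …
g: a_k = 0, -3, 3/2, -1, 3/4, -3/5, 1/2, -3/7, 3/8, -1/3, …
Sym-product of L_f,L_g gives L₀ (≤ ord 2).
Integrate: L := L₀·Dx.
L = (3 + 4·x)·Dx + (1 + 7·x + 5·x^2)·Dx^2 + (-1 + 2·x^2 + x^3)·Dx^3  (order 3).
h: a_k = 0, 0, 3/2, 1/2, 11/8, 5/4, 247/120, 181/70, 4323/1120, 13609/2520, …
ICs: h(0) = 0, h′(0) = 0, h′′(0) = 3.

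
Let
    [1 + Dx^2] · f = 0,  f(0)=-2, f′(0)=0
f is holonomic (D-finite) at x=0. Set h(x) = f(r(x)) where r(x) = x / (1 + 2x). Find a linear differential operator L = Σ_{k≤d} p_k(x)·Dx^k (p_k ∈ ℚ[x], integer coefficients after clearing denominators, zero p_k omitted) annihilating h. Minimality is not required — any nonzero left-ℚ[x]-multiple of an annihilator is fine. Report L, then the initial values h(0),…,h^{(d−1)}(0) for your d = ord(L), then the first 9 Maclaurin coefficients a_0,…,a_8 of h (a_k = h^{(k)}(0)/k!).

L = 1 + (4 + 24·x + 48·x^2 + 32·x^3)·Dx + (1 + 8·x + 24·x^2 + 32·x^3 + 16·x^4)·Dx^2  (order 2).
h: a_k = -2, 0, 1, -4, 143/12, -94/3, 27601/360, -1787/10, 8095583/20160, …
ICs: h(0) = -2, h′(0) = 0.

f: a_k = -2, 0, 1, 0, -1/12, 0, 1/360, 0, -1/20160, …
f∘r: x↦r, Dx↦Dx/r' in L_f ⇒ L₀.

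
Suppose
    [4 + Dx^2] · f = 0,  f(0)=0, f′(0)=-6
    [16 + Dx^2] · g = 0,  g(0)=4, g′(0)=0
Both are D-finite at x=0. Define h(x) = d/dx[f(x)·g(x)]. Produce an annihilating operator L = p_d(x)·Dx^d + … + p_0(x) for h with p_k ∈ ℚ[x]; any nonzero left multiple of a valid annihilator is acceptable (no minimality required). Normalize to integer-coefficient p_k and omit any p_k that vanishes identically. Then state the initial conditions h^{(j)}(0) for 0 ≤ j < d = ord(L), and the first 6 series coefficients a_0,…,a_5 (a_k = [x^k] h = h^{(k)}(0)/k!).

L = 144 + 40·Dx^2 + Dx^4  (order 4).
h: a_k = -24, 0, 624, 0, -1936, 0, …
ICs: h(0) = -24, h′(0) = 0, h′′(0) = 1248, h′′′(0) = 0.

f: a_k = 0, -6, 0, 4, 0, -4/5, …
g: a_k = 4, 0, -32, 0, 128/3, 0, …
h₀=f·g: eliminate ⇒ L₀, order ≤ 2·2.
h₀' ⇒ L via d/dx closure of L₀.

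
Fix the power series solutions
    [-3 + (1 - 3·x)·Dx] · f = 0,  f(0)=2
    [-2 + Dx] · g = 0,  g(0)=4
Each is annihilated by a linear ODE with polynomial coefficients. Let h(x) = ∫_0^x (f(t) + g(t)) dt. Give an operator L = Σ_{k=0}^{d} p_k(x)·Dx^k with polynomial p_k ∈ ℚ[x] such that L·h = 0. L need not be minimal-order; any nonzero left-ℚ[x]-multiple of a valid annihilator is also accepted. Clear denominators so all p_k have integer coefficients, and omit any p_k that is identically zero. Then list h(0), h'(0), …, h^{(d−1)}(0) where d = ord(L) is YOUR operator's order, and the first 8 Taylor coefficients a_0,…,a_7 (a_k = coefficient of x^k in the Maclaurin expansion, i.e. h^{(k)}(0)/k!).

f: a_k = 2, 6, 18, 54, 162, 486, 1458, 4374, …
g: a_k = 4, 8, 8, 16/3, 8/3, 16/15, 16/45, 32/315, …
Sum ⇒ L₀ = lclm(L_f,L_g) in ℚ(x)⟨Dx⟩.
∫: right-multiply L₀ by Dx.
L = (-24 - 36·x)·Dx + (14 + 24·x - 36·x^2)·Dx^2 + (-1 - 3·x + 18·x^2)·Dx^3  (order 3).
h: a_k = 0, 6, 7, 26/3, 89/6, 494/15, 3653/45, 65626/315, …
ICs: h(0) = 0, h′(0) = 6, h′′(0) = 14.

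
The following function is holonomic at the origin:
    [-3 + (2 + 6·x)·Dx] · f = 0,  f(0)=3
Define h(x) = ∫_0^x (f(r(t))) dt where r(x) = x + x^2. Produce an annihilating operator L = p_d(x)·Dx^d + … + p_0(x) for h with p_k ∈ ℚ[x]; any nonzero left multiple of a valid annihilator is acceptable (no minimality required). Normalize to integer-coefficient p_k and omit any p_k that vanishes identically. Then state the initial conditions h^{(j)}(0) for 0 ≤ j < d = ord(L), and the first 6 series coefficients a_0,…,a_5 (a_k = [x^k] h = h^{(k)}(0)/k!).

L = (-3 - 6·x)·Dx + (2 + 6·x + 6·x^2)·Dx^2  (order 2).
h: a_k = 0, 3, 9/4, 3/8, -27/64, 297/640, …
ICs: h(0) = 0, h′(0) = 3.

f: a_k = 3, 9/2, -27/8, 81/16, -1215/128, 5103/256, …
L₀ from L_f via x↦r, Dx↦r'^{-1}Dx.
∫: right-multiply L₀ by Dx.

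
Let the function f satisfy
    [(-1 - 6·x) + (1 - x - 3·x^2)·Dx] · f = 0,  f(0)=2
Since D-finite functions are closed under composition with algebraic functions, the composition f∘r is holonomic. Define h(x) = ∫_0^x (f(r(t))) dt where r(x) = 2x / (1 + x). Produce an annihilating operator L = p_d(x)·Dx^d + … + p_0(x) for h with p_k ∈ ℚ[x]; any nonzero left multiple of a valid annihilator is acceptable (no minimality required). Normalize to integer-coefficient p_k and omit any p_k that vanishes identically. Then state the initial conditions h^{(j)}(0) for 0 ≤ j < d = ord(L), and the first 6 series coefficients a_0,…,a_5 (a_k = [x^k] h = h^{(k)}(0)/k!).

L = (2 + 26·x)·Dx + (-1 - x + 13·x^2 + 13·x^3)·Dx^2  (order 2).
h: a_k = 0, 2, 2, 28/3, 13, 364/5, …
ICs: h(0) = 0, h′(0) = 2.

f: a_k = 2, 2, 8, 14, 38, 80, …
Substitute x→r, Dx→(1/r')Dx; clear ⇒ L₀.
∫: right-multiply L₀ by Dx.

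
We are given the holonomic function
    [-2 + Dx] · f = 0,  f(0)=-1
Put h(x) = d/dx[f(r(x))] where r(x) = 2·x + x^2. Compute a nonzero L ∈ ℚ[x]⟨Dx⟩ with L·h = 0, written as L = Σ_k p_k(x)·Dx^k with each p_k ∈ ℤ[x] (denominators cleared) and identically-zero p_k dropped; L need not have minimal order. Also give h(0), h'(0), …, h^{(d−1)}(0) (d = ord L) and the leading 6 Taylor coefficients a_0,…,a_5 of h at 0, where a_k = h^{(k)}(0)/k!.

L = (5 + 8·x + 4·x^2) + (-1 - x)·Dx  (order 1).
h: a_k = -4, -20, -56, -344/3, -568/3, -3992/15, …
ICs: h(0) = -4.

f: a_k = -1, -2, -2, -4/3, -2/3, -4/15, …
Change of var in L_f (x↦r) gives L₀.
Differentiate: ansatz ord ≤ ord L₀ ⇒ L.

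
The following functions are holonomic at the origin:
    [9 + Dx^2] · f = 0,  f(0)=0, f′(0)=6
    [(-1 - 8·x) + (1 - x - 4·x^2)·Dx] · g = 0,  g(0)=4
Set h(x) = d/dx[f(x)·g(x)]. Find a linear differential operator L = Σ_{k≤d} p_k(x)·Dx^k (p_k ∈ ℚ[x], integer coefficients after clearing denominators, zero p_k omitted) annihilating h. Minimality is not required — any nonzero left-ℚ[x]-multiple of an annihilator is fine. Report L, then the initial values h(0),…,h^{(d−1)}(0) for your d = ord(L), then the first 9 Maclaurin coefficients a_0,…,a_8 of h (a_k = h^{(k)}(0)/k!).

f: a_k = 0, 6, 0, -9, 0, 81/20, 0, -243/280, 0, …
g: a_k = 4, 4, 20, 36, 116, 260, 724, 1764, 4660, …
Sym-product of L_f,L_g gives L₀ (≤ ord 2).
Derive L from L₀ (diff closure).
L = (-33 - 162·x - 567·x^2 + 648·x^3 + 1296·x^4) + (6 + 66·x + 216·x^2 + 576·x^3)·Dx + (1 - 10·x - 31·x^2 + 72·x^3 + 144·x^4)·Dx^2  (order 2).
h: a_k = 24, 48, 252, 720, 2661, 37566/5, 236427/10, 2348172/35, 110360259/560, …
ICs: h(0) = 24, h′(0) = 48.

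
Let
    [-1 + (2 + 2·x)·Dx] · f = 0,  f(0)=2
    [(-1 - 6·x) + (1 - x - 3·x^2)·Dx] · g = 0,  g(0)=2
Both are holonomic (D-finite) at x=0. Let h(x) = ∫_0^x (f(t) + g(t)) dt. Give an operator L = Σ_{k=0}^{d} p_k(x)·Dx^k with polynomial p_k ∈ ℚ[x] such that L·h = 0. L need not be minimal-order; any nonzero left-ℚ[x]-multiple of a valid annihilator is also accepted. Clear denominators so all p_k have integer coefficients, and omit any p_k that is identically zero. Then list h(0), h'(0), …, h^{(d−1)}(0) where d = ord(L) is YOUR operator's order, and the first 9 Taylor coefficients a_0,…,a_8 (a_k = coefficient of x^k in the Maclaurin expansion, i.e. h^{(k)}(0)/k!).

f: a_k = 2, 1, -1/4, 1/8, -5/64, 7/128, -21/512, 33/1024, -429/16384, …
g: a_k = 2, 2, 8, 14, 38, 80, 194, 434, 1016, …
f+g: L₀ = lclm(L_f,L_g), ord ≤ 1+1.
Integrate: L := L₀·Dx.
L = (17 + 57·x + 135·x^2 + 90·x^3)·Dx + (-33 - 134·x - 387·x^2 - 510·x^3 - 225·x^4)·Dx^2 + (2 + 30·x + 22·x^2 - 126·x^3 - 210·x^4 - 90·x^5)·Dx^3  (order 3).
h: a_k = 0, 4, 3/2, 31/12, 113/32, 2427/320, 10247/768, 99307/3584, 444449/8192, …
ICs: h(0) = 0, h′(0) = 4, h′′(0) = 3.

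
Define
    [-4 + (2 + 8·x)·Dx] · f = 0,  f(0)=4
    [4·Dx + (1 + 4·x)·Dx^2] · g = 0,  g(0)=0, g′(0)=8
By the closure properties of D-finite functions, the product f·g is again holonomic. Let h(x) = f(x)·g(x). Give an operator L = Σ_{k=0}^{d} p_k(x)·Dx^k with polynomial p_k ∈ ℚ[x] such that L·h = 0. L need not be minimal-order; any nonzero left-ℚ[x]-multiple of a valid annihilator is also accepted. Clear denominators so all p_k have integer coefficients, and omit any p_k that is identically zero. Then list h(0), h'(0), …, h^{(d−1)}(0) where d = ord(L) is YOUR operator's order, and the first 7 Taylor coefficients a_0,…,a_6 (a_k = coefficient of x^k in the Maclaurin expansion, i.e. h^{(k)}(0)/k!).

f: a_k = 4, 8, -8, 16, -40, 112, -336, …
g: a_k = 0, 8, -16, 128/3, -128, 2048/5, -4096/3, …
Product ⇒ symmetric product L₀, ord ≤ 2.
L = 4 + (1 + 8·x + 16·x^2)·Dx^2  (order 2).
h: a_k = 0, 32, 0, -64/3, 256/3, -4544/15, 15872/15, …
ICs: h(0) = 0, h′(0) = 32.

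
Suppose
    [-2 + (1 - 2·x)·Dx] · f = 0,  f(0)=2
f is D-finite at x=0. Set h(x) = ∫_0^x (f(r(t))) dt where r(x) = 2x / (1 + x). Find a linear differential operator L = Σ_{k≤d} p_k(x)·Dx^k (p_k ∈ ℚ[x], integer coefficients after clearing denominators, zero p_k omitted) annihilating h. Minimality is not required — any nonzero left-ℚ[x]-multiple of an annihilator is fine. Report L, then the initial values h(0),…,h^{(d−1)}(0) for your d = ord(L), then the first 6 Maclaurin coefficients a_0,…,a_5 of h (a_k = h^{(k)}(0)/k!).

L = 4·Dx + (-1 + 2·x + 3·x^2)·Dx^2  (order 2).
h: a_k = 0, 2, 4, 8, 18, 216/5, …
ICs: h(0) = 0, h′(0) = 2.

f: a_k = 2, 4, 8, 16, 32, 64, …
L₀ from L_f via x↦r, Dx↦r'^{-1}Dx.
h=∫₀ˣh₀: take L = L₀·Dx.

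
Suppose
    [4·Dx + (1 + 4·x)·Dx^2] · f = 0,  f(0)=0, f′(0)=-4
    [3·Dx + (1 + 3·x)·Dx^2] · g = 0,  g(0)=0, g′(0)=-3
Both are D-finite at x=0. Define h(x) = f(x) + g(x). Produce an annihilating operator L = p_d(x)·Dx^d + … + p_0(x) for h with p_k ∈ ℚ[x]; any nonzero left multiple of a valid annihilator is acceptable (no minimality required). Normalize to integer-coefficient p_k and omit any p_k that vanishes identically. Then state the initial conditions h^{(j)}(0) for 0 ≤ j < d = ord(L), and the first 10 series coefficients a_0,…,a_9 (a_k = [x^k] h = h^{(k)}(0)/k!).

f: a_k = 0, -4, 8, -64/3, 64, -1024/5, 2048/3, -16384/7, 8192, -262144/9, …
g: a_k = 0, -3, 9/2, -9, 81/4, -243/5, 243/2, -2187/7, 6561/8, -2187, …
h₀=f+g: left-lcm gives L₀, ord ≤ 4.
L = 24·Dx + (14 + 48·x)·Dx^2 + (1 + 7·x + 12·x^2)·Dx^3  (order 3).
h: a_k = 0, -7, 25/2, -91/3, 337/4, -1267/5, 4825/6, -2653, 72097/8, -281827/9, …
ICs: h(0) = 0, h′(0) = -7, h′′(0) = 25.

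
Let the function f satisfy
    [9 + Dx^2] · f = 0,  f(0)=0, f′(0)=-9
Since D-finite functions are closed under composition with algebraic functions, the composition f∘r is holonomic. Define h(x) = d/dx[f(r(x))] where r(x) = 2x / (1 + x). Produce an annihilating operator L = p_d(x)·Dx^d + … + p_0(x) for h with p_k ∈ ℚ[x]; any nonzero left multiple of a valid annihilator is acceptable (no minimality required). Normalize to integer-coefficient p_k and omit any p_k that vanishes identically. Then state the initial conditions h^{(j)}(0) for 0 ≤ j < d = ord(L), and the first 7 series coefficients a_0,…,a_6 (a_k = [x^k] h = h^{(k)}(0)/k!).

L = (42 + 12·x + 6·x^2) + (6 + 18·x + 18·x^2 + 6·x^3)·Dx + (1 + 4·x + 6·x^2 + 4·x^3 + x^4)·Dx^2  (order 2).
h: a_k = -18, 36, 270, -1224, 2178, -540, -40158/5, …
ICs: h(0) = -18, h′(0) = 36.

f: a_k = 0, -9, 0, 27/2, 0, -243/40, 0, …
Substitute x→r, Dx→(1/r')Dx; clear ⇒ L₀.
Differentiate: ansatz ord ≤ ord L₀ ⇒ L.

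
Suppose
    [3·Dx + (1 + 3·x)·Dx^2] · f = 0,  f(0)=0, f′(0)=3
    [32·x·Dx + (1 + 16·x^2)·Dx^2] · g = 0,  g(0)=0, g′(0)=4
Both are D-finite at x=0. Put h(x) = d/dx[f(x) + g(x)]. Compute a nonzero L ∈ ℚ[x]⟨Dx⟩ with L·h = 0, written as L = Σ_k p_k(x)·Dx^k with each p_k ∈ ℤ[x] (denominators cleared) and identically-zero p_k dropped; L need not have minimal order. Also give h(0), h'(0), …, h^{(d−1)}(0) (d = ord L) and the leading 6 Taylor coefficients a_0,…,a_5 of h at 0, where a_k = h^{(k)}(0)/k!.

L = (-96 - 864·x + 4608·x^2 + 4608·x^3) + (-50 - 192·x + 672·x^2 + 9216·x^3 + 9216·x^4)·Dx + (-3 + 23·x + 96·x^2 + 512·x^3 + 2304·x^4 + 2304·x^5)·Dx^2  (order 2).
h: a_k = 7, -9, -37, -81, 1267, -729, …
ICs: h(0) = 7, h′(0) = -9.

f: a_k = 0, 3, -9/2, 9, -81/4, 243/5, …
g: a_k = 0, 4, 0, -64/3, 0, 1024/5, …
Weyl lclm of L_f,L_g ⇒ L₀ (ord ≤ 4).
h=h₀': d/dx-closure on L₀ ⇒ L.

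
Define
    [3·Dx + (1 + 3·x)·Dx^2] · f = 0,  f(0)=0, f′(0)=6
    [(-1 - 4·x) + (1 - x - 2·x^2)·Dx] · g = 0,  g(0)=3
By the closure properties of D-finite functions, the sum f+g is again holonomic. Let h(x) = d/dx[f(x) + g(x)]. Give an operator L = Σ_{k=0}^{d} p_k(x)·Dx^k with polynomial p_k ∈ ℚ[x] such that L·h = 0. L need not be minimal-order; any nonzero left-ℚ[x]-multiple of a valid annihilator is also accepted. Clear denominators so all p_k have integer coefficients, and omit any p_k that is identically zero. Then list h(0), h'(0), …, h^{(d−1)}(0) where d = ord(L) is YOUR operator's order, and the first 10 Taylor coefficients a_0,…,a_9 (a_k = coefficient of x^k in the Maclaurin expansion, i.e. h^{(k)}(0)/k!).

f: a_k = 0, 6, -9, 18, -81/2, 486/5, -243, 4374/7, -6561/4, 4374, …
g: a_k = 3, 3, 9, 15, 33, 63, 129, 255, 513, 1023, …
h₀=f+g: left-lcm gives L₀, ord ≤ 3.
h=h₀': d/dx-closure on L₀ ⇒ L.
L = (-66 - 270·x - 576·x^2 - 336·x^3 - 288·x^4) + (-4 - 96·x - 492·x^2 - 832·x^3 - 696·x^4 - 480·x^5)·Dx + (3 + 19·x + 25·x^2 - 39·x^3 - 116·x^4 - 164·x^5 - 96·x^6)·Dx^2  (order 2).
h: a_k = 9, 0, 99, -30, 801, -684, 6159, -9018, 48573, -97608, …
ICs: h(0) = 9, h′(0) = 0.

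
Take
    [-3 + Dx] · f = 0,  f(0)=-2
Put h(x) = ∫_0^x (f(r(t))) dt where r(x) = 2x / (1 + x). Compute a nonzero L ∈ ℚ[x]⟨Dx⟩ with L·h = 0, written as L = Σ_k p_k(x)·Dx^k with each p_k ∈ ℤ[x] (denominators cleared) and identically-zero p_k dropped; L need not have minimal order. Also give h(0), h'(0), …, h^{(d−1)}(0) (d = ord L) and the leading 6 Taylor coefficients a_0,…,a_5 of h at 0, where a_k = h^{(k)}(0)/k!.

f: a_k = -2, -6, -9, -9, -27/4, -81/20, …
h₀=f(r): pull back L_f along r ⇒ L₀.
Integrate: L := L₀·Dx.
L = -6·Dx + (1 + 2·x + x^2)·Dx^2  (order 2).
h: a_k = 0, -2, -6, -8, -3, 12/5, …
ICs: h(0) = 0, h′(0) = -2.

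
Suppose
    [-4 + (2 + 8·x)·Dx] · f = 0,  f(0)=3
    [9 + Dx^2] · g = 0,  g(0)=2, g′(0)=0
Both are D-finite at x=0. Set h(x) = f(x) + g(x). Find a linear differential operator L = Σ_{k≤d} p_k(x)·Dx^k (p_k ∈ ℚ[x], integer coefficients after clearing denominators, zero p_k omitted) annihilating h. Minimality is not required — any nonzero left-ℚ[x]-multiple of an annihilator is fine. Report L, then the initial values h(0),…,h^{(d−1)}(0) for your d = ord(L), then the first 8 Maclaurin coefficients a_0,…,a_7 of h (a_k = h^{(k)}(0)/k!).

L = (-378 - 1296·x - 2592·x^2) + (45 + 828·x + 3888·x^2 + 5184·x^3)·Dx + (-42 - 144·x - 288·x^2)·Dx^2 + (5 + 92·x + 432·x^2 + 576·x^3)·Dx^3  (order 3).
h: a_k = 5, 6, -15, 12, -93/4, 84, -10161/40, 792, …
ICs: h(0) = 5, h′(0) = 6, h′′(0) = -30.

f: a_k = 3, 6, -6, 12, -30, 84, -252, 792, …
g: a_k = 2, 0, -9, 0, 27/4, 0, -81/40, 0, …
Sum ⇒ L₀ = lclm(L_f,L_g) in ℚ(x)⟨Dx⟩.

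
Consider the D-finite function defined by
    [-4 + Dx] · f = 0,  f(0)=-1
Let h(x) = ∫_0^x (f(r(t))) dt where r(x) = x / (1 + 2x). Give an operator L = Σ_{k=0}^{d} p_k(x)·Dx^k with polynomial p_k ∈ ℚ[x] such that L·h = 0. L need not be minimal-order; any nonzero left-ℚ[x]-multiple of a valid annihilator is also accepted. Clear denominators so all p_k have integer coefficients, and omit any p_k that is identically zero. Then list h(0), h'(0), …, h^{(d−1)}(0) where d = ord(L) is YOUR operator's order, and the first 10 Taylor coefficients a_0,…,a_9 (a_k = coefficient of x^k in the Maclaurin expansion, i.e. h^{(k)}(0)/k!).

L = -4·Dx + (1 + 4·x + 4·x^2)·Dx^2  (order 2).
h: a_k = 0, -1, -2, 0, 4/3, -32/15, 32/15, -256/315, -160/63, 8192/945, …
ICs: h(0) = 0, h′(0) = -1.

f: a_k = -1, -4, -8, -32/3, -32/3, -128/15, -256/45, -1024/315, -512/315, -2048/2835, …
Change of var in L_f (x↦r) gives L₀.
∫: right-multiply L₀ by Dx.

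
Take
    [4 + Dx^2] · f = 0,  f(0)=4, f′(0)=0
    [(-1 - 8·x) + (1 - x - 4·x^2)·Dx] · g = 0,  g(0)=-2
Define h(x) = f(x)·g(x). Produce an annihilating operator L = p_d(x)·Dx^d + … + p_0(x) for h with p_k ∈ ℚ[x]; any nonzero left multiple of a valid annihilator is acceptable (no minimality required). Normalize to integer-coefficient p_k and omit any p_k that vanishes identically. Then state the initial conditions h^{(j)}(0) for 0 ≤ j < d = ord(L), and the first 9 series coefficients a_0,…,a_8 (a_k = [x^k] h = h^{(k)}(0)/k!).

f: a_k = 4, 0, -8, 0, 8/3, 0, -16/45, 0, 8/315, …
g: a_k = -2, -2, -10, -18, -58, -130, -362, -882, -2330, …
h₀=f·g: eliminate ⇒ L₀, order ≤ 2·1.
L = (4 + 4·x + 16·x^2) + (2 + 16·x)·Dx + (-1 + x + 4·x^2)·Dx^2  (order 2).
h: a_k = -8, -8, -24, -56, -472/3, -1144/3, -45448/45, -114088/45, -690392/105, …
ICs: h(0) = -8, h′(0) = -8.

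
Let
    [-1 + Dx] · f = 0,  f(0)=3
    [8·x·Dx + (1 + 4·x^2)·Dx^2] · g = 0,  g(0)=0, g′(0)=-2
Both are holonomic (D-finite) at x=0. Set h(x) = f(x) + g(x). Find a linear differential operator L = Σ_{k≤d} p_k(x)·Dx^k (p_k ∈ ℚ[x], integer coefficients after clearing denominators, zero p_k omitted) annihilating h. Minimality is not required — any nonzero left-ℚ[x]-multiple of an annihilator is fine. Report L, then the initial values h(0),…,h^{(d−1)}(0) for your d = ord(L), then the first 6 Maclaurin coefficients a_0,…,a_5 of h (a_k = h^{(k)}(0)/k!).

f: a_k = 3, 3, 3/2, 1/2, 1/8, 1/40, …
g: a_k = 0, -2, 0, 8/3, 0, -32/5, …
Weyl lclm of L_f,L_g ⇒ L₀ (ord ≤ 3).
L = (8 - 8·x - 96·x^2 - 32·x^3)·Dx + (-9 + 88·x^2 - 16·x^4)·Dx^2 + (1 + 8·x + 8·x^2 + 32·x^3 + 16·x^4)·Dx^3  (order 3).
h: a_k = 3, 1, 3/2, 19/6, 1/8, -51/8, …
ICs: h(0) = 3, h′(0) = 1, h′′(0) = 3.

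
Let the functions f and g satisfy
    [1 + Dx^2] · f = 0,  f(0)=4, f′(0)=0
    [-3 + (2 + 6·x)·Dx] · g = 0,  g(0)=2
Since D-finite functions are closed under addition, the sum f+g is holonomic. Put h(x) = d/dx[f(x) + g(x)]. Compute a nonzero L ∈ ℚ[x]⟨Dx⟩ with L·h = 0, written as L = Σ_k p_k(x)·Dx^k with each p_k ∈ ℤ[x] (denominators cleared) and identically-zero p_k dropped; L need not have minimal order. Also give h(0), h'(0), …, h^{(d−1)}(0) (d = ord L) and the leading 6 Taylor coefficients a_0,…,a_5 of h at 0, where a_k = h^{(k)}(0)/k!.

f: a_k = 4, 0, -2, 0, 1/6, 0, …
g: a_k = 2, 3, -9/4, 27/8, -405/64, 1701/128, …
Weyl lclm of L_f,L_g ⇒ L₀ (ord ≤ 3).
h=h₀': d/dx-closure on L₀ ⇒ L.
L = (-417 - 72·x - 108·x^2) + (-62 - 234·x - 216·x^2 - 216·x^3)·Dx + (-417 - 72·x - 108·x^2)·Dx^2 + (-62 - 234·x - 216·x^2 - 216·x^3)·Dx^3  (order 3).
h: a_k = 3, -17/2, 81/8, -1183/48, 8505/128, -689033/3840, …
ICs: h(0) = 3, h′(0) = -17/2, h′′(0) = 81/4.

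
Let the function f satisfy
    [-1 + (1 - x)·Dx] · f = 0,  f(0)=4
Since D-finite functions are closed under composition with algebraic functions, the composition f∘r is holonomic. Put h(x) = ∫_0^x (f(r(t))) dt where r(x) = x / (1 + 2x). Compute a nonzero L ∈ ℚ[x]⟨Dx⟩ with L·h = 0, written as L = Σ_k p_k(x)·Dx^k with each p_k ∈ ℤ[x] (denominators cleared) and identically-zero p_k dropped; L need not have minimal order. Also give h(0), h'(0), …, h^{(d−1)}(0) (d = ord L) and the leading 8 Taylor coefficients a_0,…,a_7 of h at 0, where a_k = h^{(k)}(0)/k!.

f: a_k = 4, 4, 4, 4, 4, 4, 4, 4, …
Substitute x→r, Dx→(1/r')Dx; clear ⇒ L₀.
Integrate: L := L₀·Dx.
L = -Dx + (1 + 3·x + 2·x^2)·Dx^2  (order 2).
h: a_k = 0, 4, 2, -4/3, 1, -4/5, 2/3, -4/7, …
ICs: h(0) = 0, h′(0) = 4.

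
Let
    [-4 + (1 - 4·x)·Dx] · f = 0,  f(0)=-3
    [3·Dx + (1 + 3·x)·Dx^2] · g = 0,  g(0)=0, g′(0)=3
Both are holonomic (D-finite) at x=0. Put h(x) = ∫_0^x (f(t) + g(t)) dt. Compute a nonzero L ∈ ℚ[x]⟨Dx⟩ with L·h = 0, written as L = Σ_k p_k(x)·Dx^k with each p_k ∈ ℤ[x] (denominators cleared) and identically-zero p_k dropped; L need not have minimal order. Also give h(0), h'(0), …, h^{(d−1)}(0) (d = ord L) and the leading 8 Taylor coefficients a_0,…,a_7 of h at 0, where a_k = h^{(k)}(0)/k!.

L = (432 + 288·x)·Dx^2 + (78 + 720·x + 576·x^2)·Dx^3 + (-11 - x + 144·x^2 + 144·x^3)·Dx^4  (order 4).
h: a_k = 0, -3, -9/2, -35/2, -183/4, -3153/20, -5039/10, -24819/14, …
ICs: h(0) = 0, h′(0) = -3, h′′(0) = -9, h′′′(0) = -105.

f: a_k = -3, -12, -48, -192, -768, -3072, -12288, -49152, …
g: a_k = 0, 3, -9/2, 9, -81/4, 243/5, -243/2, 2187/7, …
Sum ⇒ L₀ = lclm(L_f,L_g) in ℚ(x)⟨Dx⟩.
Integrate: L := L₀·Dx.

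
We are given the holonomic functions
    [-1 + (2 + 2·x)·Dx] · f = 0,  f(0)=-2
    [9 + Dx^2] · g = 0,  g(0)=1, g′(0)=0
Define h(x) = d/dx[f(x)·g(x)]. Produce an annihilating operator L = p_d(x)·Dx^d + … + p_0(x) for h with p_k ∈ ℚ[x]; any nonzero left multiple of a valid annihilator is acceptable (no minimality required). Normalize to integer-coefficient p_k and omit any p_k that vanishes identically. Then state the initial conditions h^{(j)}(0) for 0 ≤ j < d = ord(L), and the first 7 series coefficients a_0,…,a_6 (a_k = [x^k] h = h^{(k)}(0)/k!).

L = (551 + 1968·x + 2712·x^2 + 1728·x^3 + 432·x^4) + (-44 - 140·x - 144·x^2 - 48·x^3)·Dx + (52 + 200·x + 292·x^2 + 192·x^3 + 48·x^4)·Dx^2  (order 2).
h: a_k = -1, 37/2, 105/8, -499/16, -1835/128, 19647/1280, 28833/5120, …
ICs: h(0) = -1, h′(0) = 37/2.

f: a_k = -2, -1, 1/4, -1/8, 5/64, -7/128, 21/512, …
g: a_k = 1, 0, -9/2, 0, 27/8, 0, -81/80, …
L₀ := L_f ⊗_s L_g (sym. prod.), ord ≤ 2.
Derive L from L₀ (diff closure).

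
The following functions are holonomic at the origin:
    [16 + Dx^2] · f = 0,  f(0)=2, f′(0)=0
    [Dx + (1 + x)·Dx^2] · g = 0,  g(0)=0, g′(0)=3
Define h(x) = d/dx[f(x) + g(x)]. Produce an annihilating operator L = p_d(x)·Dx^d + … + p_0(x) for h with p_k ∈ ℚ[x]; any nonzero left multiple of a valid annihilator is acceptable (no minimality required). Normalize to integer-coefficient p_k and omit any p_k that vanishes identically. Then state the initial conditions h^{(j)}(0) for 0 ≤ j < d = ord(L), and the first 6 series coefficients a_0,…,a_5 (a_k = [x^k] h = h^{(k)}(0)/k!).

f: a_k = 2, 0, -16, 0, 64/3, 0, …
g: a_k = 0, 3, -3/2, 1, -3/4, 3/5, …
f+g: L₀ = lclm(L_f,L_g), ord ≤ 2+2.
Derive L from L₀ (diff closure).
L = (176 + 256·x + 128·x^2) + (144 + 400·x + 384·x^2 + 128·x^3)·Dx + (11 + 16·x + 8·x^2)·Dx^2 + (9 + 25·x + 24·x^2 + 8·x^3)·Dx^3  (order 3).
h: a_k = 3, -35, 3, 247/3, 3, -1069/15, …
ICs: h(0) = 3, h′(0) = -35, h′′(0) = 6.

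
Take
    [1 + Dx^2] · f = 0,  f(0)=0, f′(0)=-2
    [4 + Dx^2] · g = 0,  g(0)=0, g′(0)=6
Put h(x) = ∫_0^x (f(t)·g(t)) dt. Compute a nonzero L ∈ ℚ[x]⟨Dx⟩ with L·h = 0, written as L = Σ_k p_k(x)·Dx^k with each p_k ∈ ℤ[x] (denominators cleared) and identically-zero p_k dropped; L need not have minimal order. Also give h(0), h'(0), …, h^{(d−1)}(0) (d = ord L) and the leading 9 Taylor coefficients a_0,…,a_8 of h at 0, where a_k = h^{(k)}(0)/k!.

f: a_k = 0, -2, 0, 1/3, 0, -1/60, 0, 1/2520, 0, …
g: a_k = 0, 6, 0, -4, 0, 4/5, 0, -8/105, 0, …
f·g: L₀ = L_f ⊗_s L_g, ord ≤ 2·2.
h=∫₀ˣh₀: take L = L₀·Dx.
L = 9·Dx + 10·Dx^3 + Dx^5  (order 5).
h: a_k = 0, 0, 0, -4, 0, 2, 0, -13/30, 0, …
ICs: h(0) = 0, h′(0) = 0, h′′(0) = 0, h′′′(0) = -24, h′′′′(0) = 0.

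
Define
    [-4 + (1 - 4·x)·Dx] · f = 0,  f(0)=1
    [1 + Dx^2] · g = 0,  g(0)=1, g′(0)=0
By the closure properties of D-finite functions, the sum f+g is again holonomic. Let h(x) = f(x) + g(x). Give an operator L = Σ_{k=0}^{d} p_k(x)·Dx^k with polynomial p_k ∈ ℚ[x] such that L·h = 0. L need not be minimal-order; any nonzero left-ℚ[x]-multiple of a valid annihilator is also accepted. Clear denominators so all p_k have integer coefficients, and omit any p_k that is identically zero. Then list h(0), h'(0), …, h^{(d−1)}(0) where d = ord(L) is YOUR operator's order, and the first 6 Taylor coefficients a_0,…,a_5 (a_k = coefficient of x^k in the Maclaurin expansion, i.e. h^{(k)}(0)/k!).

f: a_k = 1, 4, 16, 64, 256, 1024, …
g: a_k = 1, 0, -1/2, 0, 1/24, 0, …
f+g: L₀ = lclm(L_f,L_g), ord ≤ 1+2.
L = (388 - 32·x + 64·x^2) + (-33 + 140·x - 48·x^2 + 64·x^3)·Dx + (388 - 32·x + 64·x^2)·Dx^2 + (-33 + 140·x - 48·x^2 + 64·x^3)·Dx^3  (order 3).
h: a_k = 2, 4, 31/2, 64, 6145/24, 1024, …
ICs: h(0) = 2, h′(0) = 4, h′′(0) = 31.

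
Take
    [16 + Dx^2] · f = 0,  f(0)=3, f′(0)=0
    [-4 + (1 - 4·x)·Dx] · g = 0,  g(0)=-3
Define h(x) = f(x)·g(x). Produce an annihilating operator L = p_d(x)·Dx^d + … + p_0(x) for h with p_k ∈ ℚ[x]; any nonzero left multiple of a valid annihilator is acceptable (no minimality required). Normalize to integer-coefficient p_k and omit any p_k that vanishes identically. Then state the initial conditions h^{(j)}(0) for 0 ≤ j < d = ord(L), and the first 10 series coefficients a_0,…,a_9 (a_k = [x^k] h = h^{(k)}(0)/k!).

f: a_k = 3, 0, -24, 0, 32, 0, -256/15, 0, 512/105, 0, …
g: a_k = -3, -12, -48, -192, -768, -3072, -12288, -49152, -196608, -786432, …
h₀=f·g: eliminate ⇒ L₀, order ≤ 2·1.
L = (-16 + 64·x) + 8·Dx + (-1 + 4·x)·Dx^2  (order 2).
h: a_k = -9, -36, -72, -288, -1248, -4992, -99584/5, -398336/5, -2230784/7, -8923136/7, …
ICs: h(0) = -9, h′(0) = -36.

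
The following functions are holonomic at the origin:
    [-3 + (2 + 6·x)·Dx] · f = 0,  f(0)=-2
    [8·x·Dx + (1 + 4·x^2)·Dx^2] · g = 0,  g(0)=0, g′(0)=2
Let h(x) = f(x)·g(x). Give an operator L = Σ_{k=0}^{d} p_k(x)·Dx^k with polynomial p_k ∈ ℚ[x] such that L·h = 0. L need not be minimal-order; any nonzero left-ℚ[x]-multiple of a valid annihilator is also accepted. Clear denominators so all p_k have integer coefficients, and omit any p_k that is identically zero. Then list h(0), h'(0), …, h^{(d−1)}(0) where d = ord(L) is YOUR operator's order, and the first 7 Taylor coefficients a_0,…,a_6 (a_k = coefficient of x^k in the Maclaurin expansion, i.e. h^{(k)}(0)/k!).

f: a_k = -2, -3, 9/4, -27/8, 405/64, -1701/128, 15309/512, …
g: a_k = 0, 2, 0, -8/3, 0, 32/5, 0, …
f·g: L₀ = L_f ⊗_s L_g, ord ≤ 1·2.
L = (27 - 48·x - 36·x^2) + (-12 - 4·x + 144·x^2 + 144·x^3)·Dx + (4 + 24·x + 52·x^2 + 96·x^3 + 144·x^4)·Dx^2  (order 2).
h: a_k = 0, -4, -6, 59/6, 5/4, -983/160, -11769/320, …
ICs: h(0) = 0, h′(0) = -4.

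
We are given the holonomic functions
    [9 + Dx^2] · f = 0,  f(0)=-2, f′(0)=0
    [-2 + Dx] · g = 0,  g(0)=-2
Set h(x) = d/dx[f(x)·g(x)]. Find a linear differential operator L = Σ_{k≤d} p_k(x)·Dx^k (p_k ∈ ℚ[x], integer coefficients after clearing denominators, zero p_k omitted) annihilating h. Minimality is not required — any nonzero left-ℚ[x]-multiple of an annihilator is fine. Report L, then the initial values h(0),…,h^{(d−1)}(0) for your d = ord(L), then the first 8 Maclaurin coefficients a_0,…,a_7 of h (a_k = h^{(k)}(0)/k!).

L = 13 - 4·Dx + Dx^2  (order 2).
h: a_k = 8, -20, -92, -238/3, 61/3, 407/6, 3277/90, -239/1260, …
ICs: h(0) = 8, h′(0) = -20.

f: a_k = -2, 0, 9, 0, -27/4, 0, 81/40, 0, …
g: a_k = -2, -4, -4, -8/3, -4/3, -8/15, -8/45, -16/315, …
f·g: L₀ = L_f ⊗_s L_g, ord ≤ 2·1.
h₀' ⇒ L via d/dx closure of L₀.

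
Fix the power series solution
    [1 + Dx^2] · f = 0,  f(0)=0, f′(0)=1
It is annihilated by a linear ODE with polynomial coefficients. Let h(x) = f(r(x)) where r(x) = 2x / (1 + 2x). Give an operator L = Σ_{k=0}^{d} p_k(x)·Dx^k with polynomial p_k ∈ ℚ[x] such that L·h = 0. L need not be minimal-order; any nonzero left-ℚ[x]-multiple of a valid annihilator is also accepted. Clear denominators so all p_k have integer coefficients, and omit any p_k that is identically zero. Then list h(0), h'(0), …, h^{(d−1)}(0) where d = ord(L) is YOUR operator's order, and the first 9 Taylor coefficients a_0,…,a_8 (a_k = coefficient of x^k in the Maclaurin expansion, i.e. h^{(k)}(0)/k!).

f: a_k = 0, 1, 0, -1/6, 0, 1/120, 0, -1/5040, 0, …
Change of var in L_f (x↦r) gives L₀.
L = 4 + (4 + 24·x + 48·x^2 + 32·x^3)·Dx + (1 + 8·x + 24·x^2 + 32·x^3 + 16·x^4)·Dx^2  (order 2).
h: a_k = 0, 2, -4, 20/3, -8, 4/15, 40, -55448/315, 25456/45, …
ICs: h(0) = 0, h′(0) = 2.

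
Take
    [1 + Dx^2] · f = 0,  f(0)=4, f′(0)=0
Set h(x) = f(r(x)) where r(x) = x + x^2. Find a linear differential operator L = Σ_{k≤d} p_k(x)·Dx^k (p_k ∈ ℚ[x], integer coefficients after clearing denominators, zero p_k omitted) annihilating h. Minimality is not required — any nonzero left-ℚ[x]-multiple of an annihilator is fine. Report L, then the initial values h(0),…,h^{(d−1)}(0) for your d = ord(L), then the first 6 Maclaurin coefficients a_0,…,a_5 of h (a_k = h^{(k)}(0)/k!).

L = (1 + 6·x + 12·x^2 + 8·x^3) - 2·Dx + (1 + 2·x)·Dx^2  (order 2).
h: a_k = 4, 0, -2, -4, -11/6, 2/3, …
ICs: h(0) = 4, h′(0) = 0.

f: a_k = 4, 0, -2, 0, 1/6, 0, …
f∘r: x↦r, Dx↦Dx/r' in L_f ⇒ L₀.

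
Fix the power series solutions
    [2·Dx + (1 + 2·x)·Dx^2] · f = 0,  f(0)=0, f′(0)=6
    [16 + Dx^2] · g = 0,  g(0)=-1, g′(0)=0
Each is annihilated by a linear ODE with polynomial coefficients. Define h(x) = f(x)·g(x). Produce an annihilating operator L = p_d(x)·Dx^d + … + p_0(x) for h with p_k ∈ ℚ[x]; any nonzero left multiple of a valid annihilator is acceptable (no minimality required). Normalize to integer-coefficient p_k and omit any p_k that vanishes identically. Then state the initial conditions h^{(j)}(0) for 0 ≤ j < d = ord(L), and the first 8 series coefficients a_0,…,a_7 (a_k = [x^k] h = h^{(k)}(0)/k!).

f: a_k = 0, 6, -6, 8, -12, 96/5, -32, 384/7, …
g: a_k = -1, 0, 8, 0, -32/3, 0, 256/45, 0, …
L₀ := L_f ⊗_s L_g (sym. prod.), ord ≤ 4.
L = (2688 + 27648·x + 93184·x^2 + 131072·x^3 + 65536·x^4) + (896 + 5888·x + 12288·x^2 + 8192·x^3)·Dx + (408 + 3712·x + 11904·x^2 + 16384·x^3 + 8192·x^4)·Dx^2 + (56 + 368·x + 768·x^2 + 512·x^3)·Dx^3 + (15 + 124·x + 380·x^2 + 512·x^3 + 256·x^4)·Dx^4  (order 4).
h: a_k = 0, -6, 6, 40, -36, -96/5, 0, 1664/35, …
ICs: h(0) = 0, h′(0) = -6, h′′(0) = 12, h′′′(0) = 240.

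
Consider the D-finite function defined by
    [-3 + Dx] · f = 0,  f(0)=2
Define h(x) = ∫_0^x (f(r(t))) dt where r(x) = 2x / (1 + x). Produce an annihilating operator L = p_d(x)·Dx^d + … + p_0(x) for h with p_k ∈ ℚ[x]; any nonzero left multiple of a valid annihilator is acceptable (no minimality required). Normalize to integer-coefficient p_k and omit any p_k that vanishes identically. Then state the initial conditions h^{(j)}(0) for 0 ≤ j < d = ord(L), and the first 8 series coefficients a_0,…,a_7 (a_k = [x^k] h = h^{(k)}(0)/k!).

f: a_k = 2, 6, 9, 9, 27/4, 81/20, 81/40, 243/280, …
f∘r: x↦r, Dx↦Dx/r' in L_f ⇒ L₀.
h=∫₀ˣh₀: take L = L₀·Dx.
L = -6·Dx + (1 + 2·x + x^2)·Dx^2  (order 2).
h: a_k = 0, 2, 6, 8, 3, -12/5, -2/5, 48/35, …
ICs: h(0) = 0, h′(0) = 2.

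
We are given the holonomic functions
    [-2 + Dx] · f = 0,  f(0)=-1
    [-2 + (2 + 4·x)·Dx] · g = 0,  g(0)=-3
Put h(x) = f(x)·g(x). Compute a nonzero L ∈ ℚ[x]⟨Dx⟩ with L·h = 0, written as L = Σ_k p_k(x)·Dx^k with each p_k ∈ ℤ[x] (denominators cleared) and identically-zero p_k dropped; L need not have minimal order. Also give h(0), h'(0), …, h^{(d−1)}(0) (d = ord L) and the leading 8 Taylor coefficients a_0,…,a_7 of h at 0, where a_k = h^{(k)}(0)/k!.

L = (-3 - 4·x) + (1 + 2·x)·Dx  (order 1).
h: a_k = 3, 9, 21/2, 17/2, 33/8, 107/40, -89/240, 1123/560, …
ICs: h(0) = 3.

f: a_k = -1, -2, -2, -4/3, -2/3, -4/15, -4/45, -8/315, …
g: a_k = -3, -3, 3/2, -3/2, 15/8, -21/8, 63/16, -99/16, …
Sym-product of L_f,L_g gives L₀ (≤ ord 1).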